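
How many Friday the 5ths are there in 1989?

1

Check the 5th of each month of 1989: Jan 5: Thu, Feb 5: Sun, Mar 5: Sun, Apr 5: Wed, May 5: Fri, Jun 5: Mon, Jul 5: Wed, Aug 5: Sat, Sep 5: Tue, Oct 5: Thu, Nov 5: Sun, Dec 5: Tue.
Friday occurs in May — 1 month.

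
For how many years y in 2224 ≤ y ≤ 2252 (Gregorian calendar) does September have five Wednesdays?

9

September has 30 days; it has five Wednesdays when Wednesday falls among the first (month-length − 28) days — i.e. when September 1 is one of Wednesday/Tuesday.
September 1 by year: 2224:Wed✓ 2225:Thu 2226:Fri 2227:Sat 2228:Mon 2229:Tue✓ 2230:Wed✓ 2231:Thu 2232:Sat 2233:Sun 2234:Mon 2235:Tue✓ 2236:Thu 2237:Fri 2238:Sat 2239:Sun 2240:Tue✓ 2241:Wed✓ 2242:Thu 2243:Fri 2244:Sun 2245:Mon 2246:Tue✓ 2247:Wed✓ 2248:Fri 2249:Sat 2250:Sun 2251:Mon 2252:Wed✓
Years with five Wednesdays: 2224, 2229, 2230, 2235, 2240, 2241, 2246, 2247, 2252 → 9.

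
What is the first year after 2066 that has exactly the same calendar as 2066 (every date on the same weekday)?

2077

Two years share a calendar iff Jan 1 falls on the same weekday and both are leap or both are common. 2066: Jan 1 is Friday, common year.
2067: Jan 1 Saturday, common
2068: Jan 1 Sunday, leap
2069: Jan 1 Tuesday, common
2070: Jan 1 Wednesday, common
2071: Jan 1 Thursday, common
2072: Jan 1 Friday, leap
2073: Jan 1 Sunday, common
2074: Jan 1 Monday, common
2075: Jan 1 Tuesday, common
2076: Jan 1 Wednesday, leap
2077: Jan 1 Friday, common
2077 matches on both conditions.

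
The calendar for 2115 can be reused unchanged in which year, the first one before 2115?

2109

Two years share a calendar iff Jan 1 falls on the same weekday and both are leap or both are common. 2115: Jan 1 is Tuesday, common year.
2114: Jan 1 Monday, common
2113: Jan 1 Sunday, common
2112: Jan 1 Friday, leap
2111: Jan 1 Thursday, common
2110: Jan 1 Wednesday, common
2109: Jan 1 Tuesday, common
2109 matches on both conditions.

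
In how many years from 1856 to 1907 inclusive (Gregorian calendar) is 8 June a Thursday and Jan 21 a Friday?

1

Check each year's weekday for 8 June and Jan 21:
  1856: Sun/Mon  1857: Mon/Wed  1858: Tue/Thu  1859: Wed/Fri  1860: Fri/Sat  1861: Sat/Mon  1862: Sun/Tue  1863: Mon/Wed  1864: Wed/Thu  1865: Thu/Sat  1866: Fri/Sun  1867: Sat/Mon  1868: Mon/Tue  1869: Tue/Thu  …(24 more)…  1894: Fri/Sun  1895: Sat/Mon  1896: Mon/Tue  1897: Tue/Thu  1898: Wed/Fri  1899: Thu/Sat  1900: Fri/Sun  1901: Sat/Mon  1902: Sun/Tue  1903: Mon/Wed  1904: Wed/Thu  1905: Thu/Sat  1906: Fri/Sun  1907: Sat/Mon
Both conditions hold in: 1876 — 1.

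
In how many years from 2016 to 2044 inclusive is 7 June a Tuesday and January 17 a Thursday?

Check each year's weekday for 7 June and January 17:
  2016: Tue/Sun  2017: Wed/Tue  2018: Thu/Wed  2019: Fri/Thu  2020: Sun/Fri  2021: Mon/Sun  2022: Tue/Mon  2023: Wed/Tue  2024: Fri/Wed  2025: Sat/Fri  2026: Sun/Sat  2027: Mon/Sun  2028: Wed/Mon  2029: Thu/Wed  2030: Fri/Thu  2031: Sat/Fri  2032: Mon/Sat  2033: Tue/Mon  2034: Wed/Tue  2035: Thu/Wed  2036: Sat/Thu  2037: Sun/Sat  2038: Mon/Sun  2039: Tue/Mon  2040: Thu/Tue  2041: Fri/Thu  2042: Sat/Fri  2043: Sun/Sat  2044: Tue/Sun
Both conditions hold in: no year — 0.

0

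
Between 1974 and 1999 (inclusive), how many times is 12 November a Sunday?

Track 12 November's weekday year by year (advancing +1, or +2 across a Feb 29):
  1974: Tue  1975: Wed (+1)  1976: Fri (+2)  1977: Sat (+1)  1978: Sun (+1) ✓
  1979: Mon (+1)  1980: Wed (+2)  1981: Thu (+1)  1982: Fri (+1)  1983: Sat (+1)
  1984: Mon (+2)  1985: Tue (+1)  1986: Wed (+1)  1987: Thu (+1)  1988: Sat (+2)
  1989: Sun (+1) ✓  1990: Mon (+1)  1991: Tue (+1)  1992: Thu (+2)  1993: Fri (+1)
  1994: Sat (+1)  1995: Sun (+1) ✓  1996: Tue (+2)  1997: Wed (+1)  1998: Thu (+1)
  1999: Fri (+1)
Sunday years: 1978, 1989, 1995 — 3 in total.

3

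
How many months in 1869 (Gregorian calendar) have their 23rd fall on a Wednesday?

Check the 23rd of each month of 1869: Jan 23: Sat, Feb 23: Tue, Mar 23: Tue, Apr 23: Fri, May 23: Sun, Jun 23: Wed, Jul 23: Fri, Aug 23: Mon, Sep 23: Thu, Oct 23: Sat, Nov 23: Tue, Dec 23: Thu.
Wednesday occurs in June — 1 month.

1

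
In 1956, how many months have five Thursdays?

4

A month of length L has five Thursdays iff its first Thursday is on day ≤ L−28 (so day 1–3 in a 31-day month, 1–2 in a 30-day month, day 1 in a leap February).
Checking each month of 1956: Jan starts Sun (31d); Feb starts Wed (29d); Mar starts Thu (31d) ✓; Apr starts Sun (30d); May starts Tue (31d) ✓; Jun starts Fri (30d); Jul starts Sun (31d); Aug starts Wed (31d) ✓; Sep starts Sat (30d); Oct starts Mon (31d); Nov starts Thu (30d) ✓; Dec starts Sat (31d).
Five-Thursday months: March, May, August, November → 4.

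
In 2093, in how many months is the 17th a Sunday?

1

Check the 17th of each month of 2093: Jan 17: Sat, Feb 17: Tue, Mar 17: Tue, Apr 17: Fri, May 17: Sun, Jun 17: Wed, Jul 17: Fri, Aug 17: Mon, Sep 17: Thu, Oct 17: Sat, Nov 17: Tue, Dec 17: Thu.
Sunday occurs in May — 1 month.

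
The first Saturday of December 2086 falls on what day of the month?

December 1, 2086 is a Sunday, so the first Saturday is the 7th.
The first Saturday is 7 + 0 = 7.

7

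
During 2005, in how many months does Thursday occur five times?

4

A month of length L has five Thursdays iff its first Thursday is on day ≤ L−28 (so day 1–3 in a 31-day month, 1–2 in a 30-day month, day 1 in a leap February).
Checking each month of 2005: Jan starts Sat (31d); Feb starts Tue (28d); Mar starts Tue (31d) ✓; Apr starts Fri (30d); May starts Sun (31d); Jun starts Wed (30d) ✓; Jul starts Fri (31d); Aug starts Mon (31d); Sep starts Thu (30d) ✓; Oct starts Sat (31d); Nov starts Tue (30d); Dec starts Thu (31d) ✓.
Five-Thursday months: March, June, September, December → 4.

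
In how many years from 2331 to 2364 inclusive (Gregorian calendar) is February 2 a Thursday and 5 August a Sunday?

1

Check each year's weekday for February 2 and 5 August:
  2331: Mon/Wed  2332: Tue/Fri  2333: Thu/Sat  2334: Fri/Sun  2335: Sat/Mon  2336: Sun/Wed  2337: Tue/Thu  2338: Wed/Fri  2339: Thu/Sat  2340: Fri/Mon  2341: Sun/Tue  2342: Mon/Wed  2343: Tue/Thu  2344: Wed/Sat  …(6 more)…  2351: Fri/Sun  2352: Sat/Tue  2353: Mon/Wed  2354: Tue/Thu  2355: Wed/Fri  2356: Thu/Sun ✓  2357: Sat/Mon  2358: Sun/Tue  2359: Mon/Wed  2360: Tue/Fri  2361: Thu/Sat  2362: Fri/Sun  2363: Sat/Mon  2364: Sun/Wed
Both conditions hold in: 2356 — 1.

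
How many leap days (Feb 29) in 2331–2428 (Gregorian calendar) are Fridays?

3

Leap years in 2331–2428: 25 of them.
Feb 29 weekday advances by 5 (mod 7) from one leap year to the next four years later (or differs when a century non-leap intervenes).
Leap-day weekdays: 2332:Mon 2336:Sat 2340:Thu 2344:Tue 2348:Sun 2352:Fri✓ 2356:Wed 2360:Mon 2364:Sat 2368:Thu 2372:Tue 2376:Sun 2380:Fri✓ 2384:Wed 2388:Mon 2392:Sat 2396:Thu 2400:Tue 2404:Sun 2408:Fri✓ 2412:Wed 2416:Mon 2420:Sat 2424:Thu 2428:Tue
Friday: 2352, 2380, 2408 → 3.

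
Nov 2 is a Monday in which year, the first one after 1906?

From one year to the next, a fixed date's weekday advances by 1, or by 2 when a Feb 29 lies between the two dates.
1906: November 2 is Friday.
1907: Saturday (+1)
1908: Monday (+2)
Nov 2 falls on a Monday in 1908.

1908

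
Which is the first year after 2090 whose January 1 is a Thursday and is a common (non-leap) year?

Jan 1 advances by 2 weekdays after a leap year and by 1 after a common year.
2090: Jan 1 is Sunday.
2091: Monday
2092: Tuesday (leap)
2093: Thursday
2093 begins on a Thursday and is a common year.

2093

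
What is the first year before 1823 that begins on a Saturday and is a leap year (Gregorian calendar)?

1820

Jan 1 advances by 2 weekdays after a leap year and by 1 after a common year.
1823: Jan 1 is Wednesday.
1822: Tuesday
1821: Monday
1820: Saturday (leap)
1820 begins on a Saturday and is a leap year.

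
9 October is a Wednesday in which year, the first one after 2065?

From one year to the next, a fixed date's weekday advances by 1, or by 2 when a Feb 29 lies between the two dates.
2065: October 9 is Friday.
2066: Saturday (+1)
2067: Sunday (+1)
2068: Tuesday (+2)
2069: Wednesday (+1)
9 October falls on a Wednesday in 2069.

2069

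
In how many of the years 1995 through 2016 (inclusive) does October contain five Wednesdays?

10

October has 31 days; it has five Wednesdays when Wednesday falls among the first (month-length − 28) days — i.e. when October 1 is one of Wednesday/Tuesday/Monday.
October 1 by year: 1995:Sun 1996:Tue✓ 1997:Wed✓ 1998:Thu 1999:Fri 2000:Sun 2001:Mon✓ 2002:Tue✓ 2003:Wed✓ 2004:Fri 2005:Sat 2006:Sun 2007:Mon✓ 2008:Wed✓ 2009:Thu 2010:Fri 2011:Sat 2012:Mon✓ 2013:Tue✓ 2014:Wed✓ 2015:Thu 2016:Sat
Years with five Wednesdays: 1996, 1997, 2001, 2002, 2003, 2007, 2008, 2012, 2013, 2014 → 10.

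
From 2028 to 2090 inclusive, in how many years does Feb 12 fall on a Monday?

9

Track Feb 12's weekday year by year (advancing +1, or +2 across a Feb 29):
  2028: Sat  2029: Mon (+2) ✓  2030: Tue (+1)  2031: Wed (+1)  2032: Thu (+1)
  2033: Sat (+2)  2034: Sun (+1)  2035: Mon (+1) ✓  2036: Tue (+1)  2037: Thu (+2)
  2038: Fri (+1)  2039: Sat (+1)  2040: Sun (+1)  2041: Tue (+2)  … (35 more years) …
  2077: Fri (+2)  2078: Sat (+1)  2079: Sun (+1)  2080: Mon (+1) ✓  2081: Wed (+2)
  2082: Thu (+1)  2083: Fri (+1)  2084: Sat (+1)  2085: Mon (+2) ✓  2086: Tue (+1)
  2087: Wed (+1)  2088: Thu (+1)  2089: Sat (+2)  2090: Sun (+1)
Monday years: 2029, 2035, 2046, 2052, 2057, 2063, 2074, 2080, 2085 — 9 in total.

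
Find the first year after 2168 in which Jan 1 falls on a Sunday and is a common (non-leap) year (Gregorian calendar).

2169

Jan 1 advances by 2 weekdays after a leap year and by 1 after a common year.
2168: Jan 1 is Friday (leap).
2169: Sunday
2169 begins on a Sunday and is a common year.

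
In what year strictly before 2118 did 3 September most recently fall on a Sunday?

2113

From one year to the next, a fixed date's weekday advances by 1, or by 2 when a Feb 29 lies between the two dates.
2118: September 3 is Saturday.
2117: Friday (−1)
2116: Thursday (−1)
2115: Tuesday (−2)
2114: Monday (−1)
2113: Sunday (−1)
3 September falls on a Sunday in 2113.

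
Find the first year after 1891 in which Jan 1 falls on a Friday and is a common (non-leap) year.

1897

Jan 1 advances by 2 weekdays after a leap year and by 1 after a common year.
1891: Jan 1 is Thursday.
1892: Friday (leap)
1893: Sunday
1894: Monday
1895: Tuesday
1896: Wednesday (leap)
1897: Friday
1897 begins on a Friday and is a common year.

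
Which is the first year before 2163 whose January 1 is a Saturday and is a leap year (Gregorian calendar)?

Jan 1 advances by 2 weekdays after a leap year and by 1 after a common year.
2163: Jan 1 is Saturday.
2162: Friday
2161: Thursday
2160: Tuesday (leap)
2159: Monday
2158: Sunday
2157: Saturday
2156: Thursday (leap)
2155: Wednesday
2154: Tuesday
2153: Monday
2152: Saturday (leap)
2152 begins on a Saturday and is a leap year.

2152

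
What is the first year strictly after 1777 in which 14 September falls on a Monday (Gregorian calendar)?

From one year to the next, a fixed date's weekday advances by 1, or by 2 when a Feb 29 lies between the two dates.
1777: September 14 is Sunday.
1778: Monday (+1)
14 September falls on a Monday in 1778.

1778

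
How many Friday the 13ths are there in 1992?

Check the 13th of each month of 1992: Jan 13: Mon, Feb 13: Thu, Mar 13: Fri, Apr 13: Mon, May 13: Wed, Jun 13: Sat, Jul 13: Mon, Aug 13: Thu, Sep 13: Sun, Oct 13: Tue, Nov 13: Fri, Dec 13: Sun.
Friday occurs in March, November — 2 months.

2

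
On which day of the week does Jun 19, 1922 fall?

January 1, 1922 is a Sunday.
June 19 is day 170 of the year, i.e. 169 days after Jan 1.
169 mod 7 = 1, so advance 1 weekday from Sunday: Monday.

Monday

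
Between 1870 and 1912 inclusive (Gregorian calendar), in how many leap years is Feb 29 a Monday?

Leap years in 1870–1912: 10 of them.
Feb 29 weekday advances by 5 (mod 7) from one leap year to the next four years later (or differs when a century non-leap intervenes).
Leap-day weekdays: 1872:Thu 1876:Tue 1880:Sun 1884:Fri 1888:Wed 1892:Mon✓ 1896:Sat 1904:Mon✓ 1908:Sat 1912:Thu
Monday: 1892, 1904 → 2.

2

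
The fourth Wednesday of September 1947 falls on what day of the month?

September 1, 1947 is a Monday, so the first Wednesday is the 3rd.
The fourth Wednesday is 3 + 21 = 24.

24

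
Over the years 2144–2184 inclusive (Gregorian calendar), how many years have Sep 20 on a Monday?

Track Sep 20's weekday year by year (advancing +1, or +2 across a Feb 29):
  2144: Sun  2145: Mon (+1) ✓  2146: Tue (+1)  2147: Wed (+1)  2148: Fri (+2)
  2149: Sat (+1)  2150: Sun (+1)  2151: Mon (+1) ✓  2152: Wed (+2)  2153: Thu (+1)
  2154: Fri (+1)  2155: Sat (+1)  2156: Mon (+2) ✓  2157: Tue (+1)  … (13 more years) …
  2171: Fri (+1)  2172: Sun (+2)  2173: Mon (+1) ✓  2174: Tue (+1)  2175: Wed (+1)
  2176: Fri (+2)  2177: Sat (+1)  2178: Sun (+1)  2179: Mon (+1) ✓  2180: Wed (+2)
  2181: Thu (+1)  2182: Fri (+1)  2183: Sat (+1)  2184: Mon (+2) ✓
Monday years: 2145, 2151, 2156, 2162, 2173, 2179, 2184 — 7 in total.

7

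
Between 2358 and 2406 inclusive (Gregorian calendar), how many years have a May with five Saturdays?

May has 31 days; it has five Saturdays when Saturday falls among the first (month-length − 28) days — i.e. when May 1 is one of Saturday/Friday/Thursday.
May 1 by year: 2358:Thu✓ 2359:Fri✓ 2360:Sun 2361:Mon 2362:Tue 2363:Wed 2364:Fri✓ 2365:Sat✓ 2366:Sun 2367:Mon 2368:Wed 2369:Thu✓ 2370:Fri✓ 2371:Sat✓ 2372:Mon …(19 more)… 2392:Fri✓ 2393:Sat✓ 2394:Sun 2395:Mon 2396:Wed 2397:Thu✓ 2398:Fri✓ 2399:Sat✓ 2400:Mon 2401:Tue 2402:Wed 2403:Thu✓ 2404:Sat✓ 2405:Sun 2406:Mon
Years with five Saturdays: 2358, 2359, 2364, 2365, 2369, 2370, 2371, 2375, 2376, 2380, 2381, 2382, 2386, 2387, 2392, 2393, 2397, 2398, 2399, 2403, 2404 → 21.

21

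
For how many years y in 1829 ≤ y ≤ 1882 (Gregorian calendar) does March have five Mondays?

23

March has 31 days; it has five Mondays when Monday falls among the first (month-length − 28) days — i.e. when March 1 is one of Monday/Sunday/Saturday.
March 1 by year: 1829:Sun✓ 1830:Mon✓ 1831:Tue 1832:Thu 1833:Fri 1834:Sat✓ 1835:Sun✓ 1836:Tue 1837:Wed 1838:Thu 1839:Fri 1840:Sun✓ 1841:Mon✓ 1842:Tue 1843:Wed …(24 more)… 1868:Sun✓ 1869:Mon✓ 1870:Tue 1871:Wed 1872:Fri 1873:Sat✓ 1874:Sun✓ 1875:Mon✓ 1876:Wed 1877:Thu 1878:Fri 1879:Sat✓ 1880:Mon✓ 1881:Tue 1882:Wed
Years with five Mondays: 1829, 1830, 1834, 1835, 1840, 1841, 1845, 1846, 1847, 1851, 1852, 1856, 1857, 1858, 1862, 1863, 1868, 1869, 1873, 1874, 1875, 1879, 1880 → 23.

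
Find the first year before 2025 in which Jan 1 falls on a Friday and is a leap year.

2016

Jan 1 advances by 2 weekdays after a leap year and by 1 after a common year.
2025: Jan 1 is Wednesday.
2024: Monday (leap)
2023: Sunday
2022: Saturday
2021: Friday
2020: Wednesday (leap)
2019: Tuesday
2018: Monday
2017: Sunday
2016: Friday (leap)
2016 begins on a Friday and is a leap year.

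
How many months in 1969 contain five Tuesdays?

4

A month of length L has five Tuesdays iff its first Tuesday is on day ≤ L−28 (so day 1–3 in a 31-day month, 1–2 in a 30-day month, day 1 in a leap February).
Checking each month of 1969: Jan starts Wed (31d); Feb starts Sat (28d); Mar starts Sat (31d); Apr starts Tue (30d) ✓; May starts Thu (31d); Jun starts Sun (30d); Jul starts Tue (31d) ✓; Aug starts Fri (31d); Sep starts Mon (30d) ✓; Oct starts Wed (31d); Nov starts Sat (30d); Dec starts Mon (31d) ✓.
Five-Tuesday months: April, July, September, December → 4.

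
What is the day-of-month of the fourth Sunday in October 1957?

27

October 1, 1957 is a Tuesday, so the first Sunday is the 6th.
The fourth Sunday is 6 + 21 = 27.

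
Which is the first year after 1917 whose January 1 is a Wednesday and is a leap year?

1936

Jan 1 advances by 2 weekdays after a leap year and by 1 after a common year.
1917: Jan 1 is Monday.
1918: Tuesday
1919: Wednesday
1920: Thursday (leap)
1921: Saturday
1922: Sunday
1923: Monday
1924: Tuesday (leap)
1925: Thursday
1926: Friday
1927: Saturday
1928: Sunday (leap)
1929: Tuesday
1930: Wednesday
1931: Thursday
1932: Friday (leap)
1933: Sunday
1934: Monday
1935: Tuesday
1936: Wednesday (leap)
1936 begins on a Wednesday and is a leap year.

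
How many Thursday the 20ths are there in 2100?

1

Check the 20th of each month of 2100: Jan 20: Wed, Feb 20: Sat, Mar 20: Sat, Apr 20: Tue, May 20: Thu, Jun 20: Sun, Jul 20: Tue, Aug 20: Fri, Sep 20: Mon, Oct 20: Wed, Nov 20: Sat, Dec 20: Mon.
Thursday occurs in May — 1 month.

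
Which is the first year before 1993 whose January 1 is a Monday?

Jan 1 advances by 2 weekdays after a leap year and by 1 after a common year.
1993: Jan 1 is Friday.
1992: Wednesday (leap)
1991: Tuesday
1990: Monday
1990 begins on a Monday

1990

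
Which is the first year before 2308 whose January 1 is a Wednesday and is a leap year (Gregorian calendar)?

2296

Jan 1 advances by 2 weekdays after a leap year and by 1 after a common year.
2308: Jan 1 is Wednesday (leap).
2307: Tuesday
2306: Monday
2305: Sunday
2304: Friday (leap)
2303: Thursday
2302: Wednesday
2301: Tuesday
2300: Monday
2299: Sunday
2298: Saturday
2297: Friday
2296: Wednesday (leap)
2296 begins on a Wednesday and is a leap year.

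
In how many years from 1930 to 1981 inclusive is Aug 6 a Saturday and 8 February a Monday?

2

Check each year's weekday for Aug 6 and 8 February:
  1930: Wed/Sat  1931: Thu/Sun  1932: Sat/Mon ✓  1933: Sun/Wed  1934: Mon/Thu  1935: Tue/Fri  1936: Thu/Sat  1937: Fri/Mon  1938: Sat/Tue  1939: Sun/Wed  1940: Tue/Thu  1941: Wed/Sat  1942: Thu/Sun  1943: Fri/Mon  …(24 more)…  1968: Tue/Thu  1969: Wed/Sat  1970: Thu/Sun  1971: Fri/Mon  1972: Sun/Tue  1973: Mon/Thu  1974: Tue/Fri  1975: Wed/Sat  1976: Fri/Sun  1977: Sat/Tue  1978: Sun/Wed  1979: Mon/Thu  1980: Wed/Fri  1981: Thu/Sun
Both conditions hold in: 1932, 1960 — 2.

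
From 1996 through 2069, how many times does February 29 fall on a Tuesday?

3

Leap years in 1996–2069: 19 of them.
Feb 29 weekday advances by 5 (mod 7) from one leap year to the next four years later (or differs when a century non-leap intervenes).
Leap-day weekdays: 1996:Thu 2000:Tue✓ 2004:Sun 2008:Fri 2012:Wed 2016:Mon 2020:Sat 2024:Thu 2028:Tue✓ 2032:Sun 2036:Fri 2040:Wed 2044:Mon 2048:Sat 2052:Thu 2056:Tue✓ 2060:Sun 2064:Fri 2068:Wed
Tuesday: 2000, 2028, 2056 → 3.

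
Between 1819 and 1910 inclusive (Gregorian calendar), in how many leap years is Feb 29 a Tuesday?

Leap years in 1819–1910: 22 of them.
Feb 29 weekday advances by 5 (mod 7) from one leap year to the next four years later (or differs when a century non-leap intervenes).
Leap-day weekdays: 1820:Tue✓ 1824:Sun 1828:Fri 1832:Wed 1836:Mon 1840:Sat 1844:Thu 1848:Tue✓ 1852:Sun 1856:Fri 1860:Wed 1864:Mon 1868:Sat 1872:Thu 1876:Tue✓ 1880:Sun 1884:Fri 1888:Wed 1892:Mon 1896:Sat 1904:Mon 1908:Sat
Tuesday: 1820, 1848, 1876 → 3.

3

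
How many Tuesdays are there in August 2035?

August 2035 has 31 days and begins on Wednesday.
The first Tuesday is August 7.
Tuesdays fall on 7, 14, 21, 28 — that's 4.

4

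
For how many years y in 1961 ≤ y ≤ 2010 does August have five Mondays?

August has 31 days; it has five Mondays when Monday falls among the first (month-length − 28) days — i.e. when August 1 is one of Monday/Sunday/Saturday.
August 1 by year: 1961:Tue 1962:Wed 1963:Thu 1964:Sat✓ 1965:Sun✓ 1966:Mon✓ 1967:Tue 1968:Thu 1969:Fri 1970:Sat✓ 1971:Sun✓ 1972:Tue 1973:Wed 1974:Thu 1975:Fri …(20 more)… 1996:Thu 1997:Fri 1998:Sat✓ 1999:Sun✓ 2000:Tue 2001:Wed 2002:Thu 2003:Fri 2004:Sun✓ 2005:Mon✓ 2006:Tue 2007:Wed 2008:Fri 2009:Sat✓ 2010:Sun✓
Years with five Mondays: 1964, 1965, 1966, 1970, 1971, 1976, 1977, 1981, 1982, 1983, 1987, 1988, 1992, 1993, 1994, 1998, 1999, 2004, 2005, 2009, 2010 → 21.

21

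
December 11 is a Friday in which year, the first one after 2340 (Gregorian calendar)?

2342

From one year to the next, a fixed date's weekday advances by 1, or by 2 when a Feb 29 lies between the two dates.
2340: December 11 is Wednesday.
2341: Thursday (+1)
2342: Friday (+1)
December 11 falls on a Friday in 2342.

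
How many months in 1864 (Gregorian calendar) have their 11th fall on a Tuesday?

1

Check the 11th of each month of 1864: Jan 11: Mon, Feb 11: Thu, Mar 11: Fri, Apr 11: Mon, May 11: Wed, Jun 11: Sat, Jul 11: Mon, Aug 11: Thu, Sep 11: Sun, Oct 11: Tue, Nov 11: Fri, Dec 11: Sun.
Tuesday occurs in October — 1 month.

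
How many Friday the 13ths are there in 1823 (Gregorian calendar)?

1

Check the 13th of each month of 1823: Jan 13: Mon, Feb 13: Thu, Mar 13: Thu, Apr 13: Sun, May 13: Tue, Jun 13: Fri, Jul 13: Sun, Aug 13: Wed, Sep 13: Sat, Oct 13: Mon, Nov 13: Thu, Dec 13: Sat.
Friday occurs in June — 1 month.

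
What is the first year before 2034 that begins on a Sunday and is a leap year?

2012

Jan 1 advances by 2 weekdays after a leap year and by 1 after a common year.
2034: Jan 1 is Sunday.
2033: Saturday
2032: Thursday (leap)
2031: Wednesday
2030: Tuesday
2029: Monday
2028: Saturday (leap)
2027: Friday
2026: Thursday
2025: Wednesday
2024: Monday (leap)
2023: Sunday
2022: Saturday
2021: Friday
2020: Wednesday (leap)
2019: Tuesday
2018: Monday
2017: Sunday
2016: Friday (leap)
2015: Thursday
2014: Wednesday
2013: Tuesday
2012: Sunday (leap)
2012 begins on a Sunday and is a leap year.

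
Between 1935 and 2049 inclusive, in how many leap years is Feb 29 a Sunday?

4

Leap years in 1935–2049: 29 of them.
Feb 29 weekday advances by 5 (mod 7) from one leap year to the next four years later (or differs when a century non-leap intervenes).
Leap-day weekdays: 1936:Sat 1940:Thu 1944:Tue 1948:Sun✓ 1952:Fri 1956:Wed 1960:Mon 1964:Sat 1968:Thu 1972:Tue 1976:Sun✓ 1980:Fri 1984:Wed …(3 more)… 2000:Tue 2004:Sun✓ 2008:Fri 2012:Wed 2016:Mon 2020:Sat 2024:Thu 2028:Tue 2032:Sun✓ 2036:Fri 2040:Wed 2044:Mon 2048:Sat
Sunday: 1948, 1976, 2004, 2032 → 4.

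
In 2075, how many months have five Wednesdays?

4

A month of length L has five Wednesdays iff its first Wednesday is on day ≤ L−28 (so day 1–3 in a 31-day month, 1–2 in a 30-day month, day 1 in a leap February).
Checking each month of 2075: Jan starts Tue (31d) ✓; Feb starts Fri (28d); Mar starts Fri (31d); Apr starts Mon (30d); May starts Wed (31d) ✓; Jun starts Sat (30d); Jul starts Mon (31d) ✓; Aug starts Thu (31d); Sep starts Sun (30d); Oct starts Tue (31d) ✓; Nov starts Fri (30d); Dec starts Sun (31d).
Five-Wednesday months: January, May, July, October → 4.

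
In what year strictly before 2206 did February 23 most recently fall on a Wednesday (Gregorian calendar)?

From one year to the next, a fixed date's weekday advances by 1, or by 2 when a Feb 29 lies between the two dates.
2206: February 23 is Sunday.
2205: Saturday (−1)
2204: Thursday (−2)
2203: Wednesday (−1)
February 23 falls on a Wednesday in 2203.

2203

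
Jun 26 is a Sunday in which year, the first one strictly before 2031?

2022

From one year to the next, a fixed date's weekday advances by 1, or by 2 when a Feb 29 lies between the two dates.
2031: June 26 is Thursday.
2030: Wednesday (−1)
2029: Tuesday (−1)
2028: Monday (−1)
2027: Saturday (−2)
2026: Friday (−1)
2025: Thursday (−1)
2024: Wednesday (−1)
2023: Monday (−2)
2022: Sunday (−1)
Jun 26 falls on a Sunday in 2022.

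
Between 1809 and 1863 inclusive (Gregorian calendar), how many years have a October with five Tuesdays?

24

October has 31 days; it has five Tuesdays when Tuesday falls among the first (month-length − 28) days — i.e. when October 1 is one of Tuesday/Monday/Sunday.
October 1 by year: 1809:Sun✓ 1810:Mon✓ 1811:Tue✓ 1812:Thu 1813:Fri 1814:Sat 1815:Sun✓ 1816:Tue✓ 1817:Wed 1818:Thu 1819:Fri 1820:Sun✓ 1821:Mon✓ 1822:Tue✓ 1823:Wed …(25 more)… 1849:Mon✓ 1850:Tue✓ 1851:Wed 1852:Fri 1853:Sat 1854:Sun✓ 1855:Mon✓ 1856:Wed 1857:Thu 1858:Fri 1859:Sat 1860:Mon✓ 1861:Tue✓ 1862:Wed 1863:Thu
Years with five Tuesdays: 1809, 1810, 1811, 1815, 1816, 1820, 1821, 1822, 1826, 1827, 1832, 1833, 1837, 1838, 1839, 1843, 1844, 1848, 1849, 1850, 1854, 1855, 1860, 1861 → 24.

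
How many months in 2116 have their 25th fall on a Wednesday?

Check the 25th of each month of 2116: Jan 25: Sat, Feb 25: Tue, Mar 25: Wed, Apr 25: Sat, May 25: Mon, Jun 25: Thu, Jul 25: Sat, Aug 25: Tue, Sep 25: Fri, Oct 25: Sun, Nov 25: Wed, Dec 25: Fri.
Wednesday occurs in March, November — 2 months.

2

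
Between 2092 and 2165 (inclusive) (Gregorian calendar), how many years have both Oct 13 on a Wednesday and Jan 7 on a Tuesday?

0

Check each year's weekday for Oct 13 and Jan 7:
  2092: Mon/Mon  2093: Tue/Wed  2094: Wed/Thu  2095: Thu/Fri  2096: Sat/Sat  2097: Sun/Mon  2098: Mon/Tue  2099: Tue/Wed  2100: Wed/Thu  2101: Thu/Fri  2102: Fri/Sat  2103: Sat/Sun  2104: Mon/Mon  2105: Tue/Wed  …(46 more)…  2152: Fri/Fri  2153: Sat/Sun  2154: Sun/Mon  2155: Mon/Tue  2156: Wed/Wed  2157: Thu/Fri  2158: Fri/Sat  2159: Sat/Sun  2160: Mon/Mon  2161: Tue/Wed  2162: Wed/Thu  2163: Thu/Fri  2164: Sat/Sat  2165: Sun/Mon
Both conditions hold in: no year — 0.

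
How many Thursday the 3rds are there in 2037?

Check the 3rd of each month of 2037: Jan 3: Sat, Feb 3: Tue, Mar 3: Tue, Apr 3: Fri, May 3: Sun, Jun 3: Wed, Jul 3: Fri, Aug 3: Mon, Sep 3: Thu, Oct 3: Sat, Nov 3: Tue, Dec 3: Thu.
Thursday occurs in September, December — 2 months.

2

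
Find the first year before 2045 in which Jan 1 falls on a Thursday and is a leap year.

Jan 1 advances by 2 weekdays after a leap year and by 1 after a common year.
2045: Jan 1 is Sunday.
2044: Friday (leap)
2043: Thursday
2042: Wednesday
2041: Tuesday
2040: Sunday (leap)
2039: Saturday
2038: Friday
2037: Thursday
2036: Tuesday (leap)
2035: Monday
2034: Sunday
2033: Saturday
2032: Thursday (leap)
2032 begins on a Thursday and is a leap year.

2032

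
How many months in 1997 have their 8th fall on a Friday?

1

Check the 8th of each month of 1997: Jan 8: Wed, Feb 8: Sat, Mar 8: Sat, Apr 8: Tue, May 8: Thu, Jun 8: Sun, Jul 8: Tue, Aug 8: Fri, Sep 8: Mon, Oct 8: Wed, Nov 8: Sat, Dec 8: Mon.
Friday occurs in August — 1 month.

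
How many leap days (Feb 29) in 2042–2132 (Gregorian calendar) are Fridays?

Leap years in 2042–2132: 22 of them.
Feb 29 weekday advances by 5 (mod 7) from one leap year to the next four years later (or differs when a century non-leap intervenes).
Leap-day weekdays: 2044:Mon 2048:Sat 2052:Thu 2056:Tue 2060:Sun 2064:Fri✓ 2068:Wed 2072:Mon 2076:Sat 2080:Thu 2084:Tue 2088:Sun 2092:Fri✓ 2096:Wed 2104:Fri✓ 2108:Wed 2112:Mon 2116:Sat 2120:Thu 2124:Tue 2128:Sun 2132:Fri✓
Friday: 2064, 2092, 2104, 2132 → 4.

4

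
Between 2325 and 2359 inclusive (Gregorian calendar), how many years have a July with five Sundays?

14

July has 31 days; it has five Sundays when Sunday falls among the first (month-length − 28) days — i.e. when July 1 is one of Sunday/Saturday/Friday.
July 1 by year: 2325:Wed 2326:Thu 2327:Fri✓ 2328:Sun✓ 2329:Mon 2330:Tue 2331:Wed 2332:Fri✓ 2333:Sat✓ 2334:Sun✓ 2335:Mon 2336:Wed 2337:Thu 2338:Fri✓ 2339:Sat✓ …(5 more)… 2345:Sun✓ 2346:Mon 2347:Tue 2348:Thu 2349:Fri✓ 2350:Sat✓ 2351:Sun✓ 2352:Tue 2353:Wed 2354:Thu 2355:Fri✓ 2356:Sun✓ 2357:Mon 2358:Tue 2359:Wed
Years with five Sundays: 2327, 2328, 2332, 2333, 2334, 2338, 2339, 2344, 2345, 2349, 2350, 2351, 2355, 2356 → 14.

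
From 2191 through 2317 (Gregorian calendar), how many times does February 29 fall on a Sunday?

Leap years in 2191–2317: 30 of them.
Feb 29 weekday advances by 5 (mod 7) from one leap year to the next four years later (or differs when a century non-leap intervenes).
Leap-day weekdays: 2192:Wed 2196:Mon 2204:Wed 2208:Mon 2212:Sat 2216:Thu 2220:Tue 2224:Sun✓ 2228:Fri 2232:Wed 2236:Mon 2240:Sat 2244:Thu …(4 more)… 2264:Mon 2268:Sat 2272:Thu 2276:Tue 2280:Sun✓ 2284:Fri 2288:Wed 2292:Mon 2296:Sat 2304:Mon 2308:Sat 2312:Thu 2316:Tue
Sunday: 2224, 2252, 2280 → 3.

3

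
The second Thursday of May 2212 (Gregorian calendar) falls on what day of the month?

14

May 1, 2212 is a Friday, so the first Thursday is the 7th.
The second Thursday is 7 + 7 = 14.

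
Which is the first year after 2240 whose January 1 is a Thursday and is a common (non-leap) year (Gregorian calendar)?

2246

Jan 1 advances by 2 weekdays after a leap year and by 1 after a common year.
2240: Jan 1 is Wednesday (leap).
2241: Friday
2242: Saturday
2243: Sunday
2244: Monday (leap)
2245: Wednesday
2246: Thursday
2246 begins on a Thursday and is a common year.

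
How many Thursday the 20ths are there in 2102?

2

Check the 20th of each month of 2102: Jan 20: Fri, Feb 20: Mon, Mar 20: Mon, Apr 20: Thu, May 20: Sat, Jun 20: Tue, Jul 20: Thu, Aug 20: Sun, Sep 20: Wed, Oct 20: Fri, Nov 20: Mon, Dec 20: Wed.
Thursday occurs in April, July — 2 months.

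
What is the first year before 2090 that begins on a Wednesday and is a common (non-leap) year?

Jan 1 advances by 2 weekdays after a leap year and by 1 after a common year.
2090: Jan 1 is Sunday.
2089: Saturday
2088: Thursday (leap)
2087: Wednesday
2087 begins on a Wednesday and is a common year.

2087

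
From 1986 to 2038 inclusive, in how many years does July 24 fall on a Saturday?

8

Track July 24's weekday year by year (advancing +1, or +2 across a Feb 29):
  1986: Thu  1987: Fri (+1)  1988: Sun (+2)  1989: Mon (+1)  1990: Tue (+1)
  1991: Wed (+1)  1992: Fri (+2)  1993: Sat (+1) ✓  1994: Sun (+1)  1995: Mon (+1)
  1996: Wed (+2)  1997: Thu (+1)  1998: Fri (+1)  1999: Sat (+1) ✓  … (25 more years) …
  2025: Thu (+1)  2026: Fri (+1)  2027: Sat (+1) ✓  2028: Mon (+2)  2029: Tue (+1)
  2030: Wed (+1)  2031: Thu (+1)  2032: Sat (+2) ✓  2033: Sun (+1)  2034: Mon (+1)
  2035: Tue (+1)  2036: Thu (+2)  2037: Fri (+1)  2038: Sat (+1) ✓
Saturday years: 1993, 1999, 2004, 2010, 2021, 2027, 2032, 2038 — 8 in total.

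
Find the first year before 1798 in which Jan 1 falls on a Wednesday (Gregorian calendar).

Jan 1 advances by 2 weekdays after a leap year and by 1 after a common year.
1798: Jan 1 is Monday.
1797: Sunday
1796: Friday (leap)
1795: Thursday
1794: Wednesday
1794 begins on a Wednesday

1794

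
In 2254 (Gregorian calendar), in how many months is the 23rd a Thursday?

3

Check the 23rd of each month of 2254: Jan 23: Mon, Feb 23: Thu, Mar 23: Thu, Apr 23: Sun, May 23: Tue, Jun 23: Fri, Jul 23: Sun, Aug 23: Wed, Sep 23: Sat, Oct 23: Mon, Nov 23: Thu, Dec 23: Sat.
Thursday occurs in February, March, November — 3 months.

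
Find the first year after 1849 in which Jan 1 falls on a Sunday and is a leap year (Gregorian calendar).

1860

Jan 1 advances by 2 weekdays after a leap year and by 1 after a common year.
1849: Jan 1 is Monday.
1850: Tuesday
1851: Wednesday
1852: Thursday (leap)
1853: Saturday
1854: Sunday
1855: Monday
1856: Tuesday (leap)
1857: Thursday
1858: Friday
1859: Saturday
1860: Sunday (leap)
1860 begins on a Sunday and is a leap year.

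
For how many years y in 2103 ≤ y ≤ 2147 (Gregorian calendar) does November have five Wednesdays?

13

November has 30 days; it has five Wednesdays when Wednesday falls among the first (month-length − 28) days — i.e. when November 1 is one of Wednesday/Tuesday.
November 1 by year: 2103:Thu 2104:Sat 2105:Sun 2106:Mon 2107:Tue✓ 2108:Thu 2109:Fri 2110:Sat 2111:Sun 2112:Tue✓ 2113:Wed✓ 2114:Thu 2115:Fri 2116:Sun 2117:Mon …(15 more)… 2133:Sun 2134:Mon 2135:Tue✓ 2136:Thu 2137:Fri 2138:Sat 2139:Sun 2140:Tue✓ 2141:Wed✓ 2142:Thu 2143:Fri 2144:Sun 2145:Mon 2146:Tue✓ 2147:Wed✓
Years with five Wednesdays: 2107, 2112, 2113, 2118, 2119, 2124, 2129, 2130, 2135, 2140, 2141, 2146, 2147 → 13.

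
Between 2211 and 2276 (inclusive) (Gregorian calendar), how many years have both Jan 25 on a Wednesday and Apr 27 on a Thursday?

Check each year's weekday for Jan 25 and Apr 27:
  2211: Fri/Sat  2212: Sat/Mon  2213: Mon/Tue  2214: Tue/Wed  2215: Wed/Thu ✓  2216: Thu/Sat  2217: Sat/Sun  2218: Sun/Mon  2219: Mon/Tue  2220: Tue/Thu  2221: Thu/Fri  2222: Fri/Sat  2223: Sat/Sun  2224: Sun/Tue  …(38 more)…  2263: Sun/Mon  2264: Mon/Wed  2265: Wed/Thu ✓  2266: Thu/Fri  2267: Fri/Sat  2268: Sat/Mon  2269: Mon/Tue  2270: Tue/Wed  2271: Wed/Thu ✓  2272: Thu/Sat  2273: Sat/Sun  2274: Sun/Mon  2275: Mon/Tue  2276: Tue/Thu
Both conditions hold in: 2215, 2226, 2237, 2243, 2254, 2265, 2271 — 7.

7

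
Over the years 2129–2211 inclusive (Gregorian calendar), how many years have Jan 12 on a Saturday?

Track Jan 12's weekday year by year (advancing +1, or +2 across a Feb 29):
  2129: Wed  2130: Thu (+1)  2131: Fri (+1)  2132: Sat (+1) ✓  2133: Mon (+2)
  2134: Tue (+1)  2135: Wed (+1)  2136: Thu (+1)  2137: Sat (+2) ✓  2138: Sun (+1)
  2139: Mon (+1)  2140: Tue (+1)  2141: Thu (+2)  2142: Fri (+1)  … (55 more years) …
  2198: Fri (+1)  2199: Sat (+1) ✓  2200: Sun (+1)  2201: Mon (+1)  2202: Tue (+1)
  2203: Wed (+1)  2204: Thu (+1)  2205: Sat (+2) ✓  2206: Sun (+1)  2207: Mon (+1)
  2208: Tue (+1)  2209: Thu (+2)  2210: Fri (+1)  2211: Sat (+1) ✓
Saturday years: 2132, 2137, 2143, 2154, 2160, 2165, 2171, 2182, 2188, 2193, 2199, 2205, 2211 — 13 in total.

13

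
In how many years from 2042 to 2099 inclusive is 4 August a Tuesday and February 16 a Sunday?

Check each year's weekday for 4 August and February 16:
  2042: Mon/Sun  2043: Tue/Mon  2044: Thu/Tue  2045: Fri/Thu  2046: Sat/Fri  2047: Sun/Sat  2048: Tue/Sun ✓  2049: Wed/Tue  2050: Thu/Wed  2051: Fri/Thu  2052: Sun/Fri  2053: Mon/Sun  2054: Tue/Mon  2055: Wed/Tue  …(30 more)…  2086: Sun/Sat  2087: Mon/Sun  2088: Wed/Mon  2089: Thu/Wed  2090: Fri/Thu  2091: Sat/Fri  2092: Mon/Sat  2093: Tue/Mon  2094: Wed/Tue  2095: Thu/Wed  2096: Sat/Thu  2097: Sun/Sat  2098: Mon/Sun  2099: Tue/Mon
Both conditions hold in: 2048, 2076 — 2.

2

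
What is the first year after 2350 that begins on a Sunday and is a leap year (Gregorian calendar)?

Jan 1 advances by 2 weekdays after a leap year and by 1 after a common year.
2350: Jan 1 is Sunday.
2351: Monday
2352: Tuesday (leap)
2353: Thursday
2354: Friday
2355: Saturday
2356: Sunday (leap)
2356 begins on a Sunday and is a leap year.

2356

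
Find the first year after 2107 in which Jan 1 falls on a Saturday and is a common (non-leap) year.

2118

Jan 1 advances by 2 weekdays after a leap year and by 1 after a common year.
2107: Jan 1 is Saturday.
2108: Sunday (leap)
2109: Tuesday
2110: Wednesday
2111: Thursday
2112: Friday (leap)
2113: Sunday
2114: Monday
2115: Tuesday
2116: Wednesday (leap)
2117: Friday
2118: Saturday
2118 begins on a Saturday and is a common year.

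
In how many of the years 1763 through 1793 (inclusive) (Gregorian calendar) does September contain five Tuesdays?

8

September has 30 days; it has five Tuesdays when Tuesday falls among the first (month-length − 28) days — i.e. when September 1 is one of Tuesday/Monday.
September 1 by year: 1763:Thu 1764:Sat 1765:Sun 1766:Mon✓ 1767:Tue✓ 1768:Thu 1769:Fri 1770:Sat 1771:Sun 1772:Tue✓ 1773:Wed 1774:Thu 1775:Fri 1776:Sun 1777:Mon✓ 1778:Tue✓ 1779:Wed 1780:Fri 1781:Sat 1782:Sun 1783:Mon✓ 1784:Wed 1785:Thu 1786:Fri 1787:Sat 1788:Mon✓ 1789:Tue✓ 1790:Wed 1791:Thu 1792:Sat 1793:Sun
Years with five Tuesdays: 1766, 1767, 1772, 1777, 1778, 1783, 1788, 1789 → 8.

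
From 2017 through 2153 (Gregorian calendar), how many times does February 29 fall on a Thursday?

5

Leap years in 2017–2153: 33 of them.
Feb 29 weekday advances by 5 (mod 7) from one leap year to the next four years later (or differs when a century non-leap intervenes).
Leap-day weekdays: 2020:Sat 2024:Thu✓ 2028:Tue 2032:Sun 2036:Fri 2040:Wed 2044:Mon 2048:Sat 2052:Thu✓ 2056:Tue 2060:Sun 2064:Fri 2068:Wed …(7 more)… 2104:Fri 2108:Wed 2112:Mon 2116:Sat 2120:Thu✓ 2124:Tue 2128:Sun 2132:Fri 2136:Wed 2140:Mon 2144:Sat 2148:Thu✓ 2152:Tue
Thursday: 2024, 2052, 2080, 2120, 2148 → 5.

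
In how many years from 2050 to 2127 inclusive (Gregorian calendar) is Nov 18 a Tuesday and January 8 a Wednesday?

Check each year's weekday for Nov 18 and January 8:
  2050: Fri/Sat  2051: Sat/Sun  2052: Mon/Mon  2053: Tue/Wed ✓  2054: Wed/Thu  2055: Thu/Fri  2056: Sat/Sat  2057: Sun/Mon  2058: Mon/Tue  2059: Tue/Wed ✓  2060: Thu/Thu  2061: Fri/Sat  2062: Sat/Sun  2063: Sun/Mon  …(50 more)…  2114: Sun/Mon  2115: Mon/Tue  2116: Wed/Wed  2117: Thu/Fri  2118: Fri/Sat  2119: Sat/Sun  2120: Mon/Mon  2121: Tue/Wed ✓  2122: Wed/Thu  2123: Thu/Fri  2124: Sat/Sat  2125: Sun/Mon  2126: Mon/Tue  2127: Tue/Wed ✓
Both conditions hold in: 2053, 2059, 2070, 2081, 2087, 2098, 2110, 2121, 2127 — 9.

9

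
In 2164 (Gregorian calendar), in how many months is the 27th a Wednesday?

1

Check the 27th of each month of 2164: Jan 27: Fri, Feb 27: Mon, Mar 27: Tue, Apr 27: Fri, May 27: Sun, Jun 27: Wed, Jul 27: Fri, Aug 27: Mon, Sep 27: Thu, Oct 27: Sat, Nov 27: Tue, Dec 27: Thu.
Wednesday occurs in June — 1 month.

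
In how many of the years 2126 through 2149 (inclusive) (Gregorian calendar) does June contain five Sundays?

8

June has 30 days; it has five Sundays when Sunday falls among the first (month-length − 28) days — i.e. when June 1 is one of Sunday/Saturday.
June 1 by year: 2126:Sat✓ 2127:Sun✓ 2128:Tue 2129:Wed 2130:Thu 2131:Fri 2132:Sun✓ 2133:Mon 2134:Tue 2135:Wed 2136:Fri 2137:Sat✓ 2138:Sun✓ 2139:Mon 2140:Wed 2141:Thu 2142:Fri 2143:Sat✓ 2144:Mon 2145:Tue 2146:Wed 2147:Thu 2148:Sat✓ 2149:Sun✓
Years with five Sundays: 2126, 2127, 2132, 2137, 2138, 2143, 2148, 2149 → 8.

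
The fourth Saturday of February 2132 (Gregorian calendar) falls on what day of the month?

February 1, 2132 is a Friday, so the first Saturday is the 2nd.
The fourth Saturday is 2 + 21 = 23.

23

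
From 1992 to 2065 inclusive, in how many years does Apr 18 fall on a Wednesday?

10

Track Apr 18's weekday year by year (advancing +1, or +2 across a Feb 29):
  1992: Sat  1993: Sun (+1)  1994: Mon (+1)  1995: Tue (+1)  1996: Thu (+2)
  1997: Fri (+1)  1998: Sat (+1)  1999: Sun (+1)  2000: Tue (+2)  2001: Wed (+1) ✓
  2002: Thu (+1)  2003: Fri (+1)  2004: Sun (+2)  2005: Mon (+1)  … (46 more years) …
  2052: Thu (+2)  2053: Fri (+1)  2054: Sat (+1)  2055: Sun (+1)  2056: Tue (+2)
  2057: Wed (+1) ✓  2058: Thu (+1)  2059: Fri (+1)  2060: Sun (+2)  2061: Mon (+1)
  2062: Tue (+1)  2063: Wed (+1) ✓  2064: Fri (+2)  2065: Sat (+1)
Wednesday years: 2001, 2007, 2012, 2018, 2029, 2035, 2040, 2046, 2057, 2063 — 10 in total.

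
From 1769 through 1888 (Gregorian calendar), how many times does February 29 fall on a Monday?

Leap years in 1769–1888: 29 of them.
Feb 29 weekday advances by 5 (mod 7) from one leap year to the next four years later (or differs when a century non-leap intervenes).
Leap-day weekdays: 1772:Sat 1776:Thu 1780:Tue 1784:Sun 1788:Fri 1792:Wed 1796:Mon✓ 1804:Wed 1808:Mon✓ 1812:Sat 1816:Thu 1820:Tue 1824:Sun …(3 more)… 1840:Sat 1844:Thu 1848:Tue 1852:Sun 1856:Fri 1860:Wed 1864:Mon✓ 1868:Sat 1872:Thu 1876:Tue 1880:Sun 1884:Fri 1888:Wed
Monday: 1796, 1808, 1836, 1864 → 4.

4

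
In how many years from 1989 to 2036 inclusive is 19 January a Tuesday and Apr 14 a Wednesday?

Check each year's weekday for 19 January and Apr 14:
  1989: Thu/Fri  1990: Fri/Sat  1991: Sat/Sun  1992: Sun/Tue  1993: Tue/Wed ✓  1994: Wed/Thu  1995: Thu/Fri  1996: Fri/Sun  1997: Sun/Mon  1998: Mon/Tue  1999: Tue/Wed ✓  2000: Wed/Fri  2001: Fri/Sat  2002: Sat/Sun  …(20 more)…  2023: Thu/Fri  2024: Fri/Sun  2025: Sun/Mon  2026: Mon/Tue  2027: Tue/Wed ✓  2028: Wed/Fri  2029: Fri/Sat  2030: Sat/Sun  2031: Sun/Mon  2032: Mon/Wed  2033: Wed/Thu  2034: Thu/Fri  2035: Fri/Sat  2036: Sat/Mon
Both conditions hold in: 1993, 1999, 2010, 2021, 2027 — 5.

5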